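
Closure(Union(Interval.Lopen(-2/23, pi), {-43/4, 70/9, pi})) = Union({-43/4, 70/9}, Interval(-2/23, pi))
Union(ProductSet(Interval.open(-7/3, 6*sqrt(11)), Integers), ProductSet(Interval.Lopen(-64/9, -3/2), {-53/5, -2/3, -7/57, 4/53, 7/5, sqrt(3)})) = Union(ProductSet(Interval.Lopen(-64/9, -3/2), {-53/5, -2/3, -7/57, 4/53, 7/5, sqrt(3)}), ProductSet(Interval.open(-7/3, 6*sqrt(11)), Integers))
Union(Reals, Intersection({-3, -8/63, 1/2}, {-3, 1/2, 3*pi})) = Reals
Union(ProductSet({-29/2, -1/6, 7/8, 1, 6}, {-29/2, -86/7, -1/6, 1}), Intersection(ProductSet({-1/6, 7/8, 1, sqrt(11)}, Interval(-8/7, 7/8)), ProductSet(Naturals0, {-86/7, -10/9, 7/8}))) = Union(ProductSet({1}, {-10/9, 7/8}), ProductSet({-29/2, -1/6, 7/8, 1, 6}, {-29/2, -86/7, -1/6, 1}))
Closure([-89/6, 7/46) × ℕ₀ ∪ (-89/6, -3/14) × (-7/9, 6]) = ({-89/6, -3/14} × [-7/9, 6]) ∪ ([-89/6, -3/14] × {-7/9, 6}) ∪ ((-89/6, -3/14) × (-7/9, 6]) ∪ ([-89/6, 7/46] × (ℕ₀ ∪ (ℕ₀ \ (-7/9, 6))))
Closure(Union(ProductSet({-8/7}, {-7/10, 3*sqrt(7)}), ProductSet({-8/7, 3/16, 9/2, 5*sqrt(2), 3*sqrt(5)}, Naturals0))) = Union(ProductSet({-8/7}, {-7/10, 3*sqrt(7)}), ProductSet({-8/7, 3/16, 9/2, 5*sqrt(2), 3*sqrt(5)}, Naturals0))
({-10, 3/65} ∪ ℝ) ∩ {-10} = {-10}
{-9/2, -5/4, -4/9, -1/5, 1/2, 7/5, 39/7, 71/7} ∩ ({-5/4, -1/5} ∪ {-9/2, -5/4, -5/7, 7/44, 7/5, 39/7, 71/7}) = {-9/2, -5/4, -1/5, 7/5, 39/7, 71/7}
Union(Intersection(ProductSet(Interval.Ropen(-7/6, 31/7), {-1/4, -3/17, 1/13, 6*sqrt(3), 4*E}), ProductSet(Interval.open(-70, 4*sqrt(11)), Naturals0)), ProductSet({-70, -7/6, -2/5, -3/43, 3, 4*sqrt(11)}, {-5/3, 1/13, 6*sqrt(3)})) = ProductSet({-70, -7/6, -2/5, -3/43, 3, 4*sqrt(11)}, {-5/3, 1/13, 6*sqrt(3)})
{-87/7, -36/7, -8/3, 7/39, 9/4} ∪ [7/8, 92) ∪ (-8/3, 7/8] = {-87/7, -36/7} ∪ [-8/3, 92)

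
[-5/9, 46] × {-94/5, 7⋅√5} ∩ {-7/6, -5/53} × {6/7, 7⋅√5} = {-5/53} × {7⋅√5}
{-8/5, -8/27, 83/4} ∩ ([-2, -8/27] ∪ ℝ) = {-8/5, -8/27, 83/4}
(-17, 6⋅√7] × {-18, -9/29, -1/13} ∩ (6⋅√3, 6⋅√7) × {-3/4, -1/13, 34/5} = (6⋅√3, 6⋅√7) × {-1/13}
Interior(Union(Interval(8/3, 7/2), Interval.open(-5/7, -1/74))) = Union(Interval.open(-5/7, -1/74), Interval.open(8/3, 7/2))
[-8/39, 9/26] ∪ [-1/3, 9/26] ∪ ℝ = (-∞, ∞)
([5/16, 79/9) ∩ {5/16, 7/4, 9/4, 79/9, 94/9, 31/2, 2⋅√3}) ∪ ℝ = ℝ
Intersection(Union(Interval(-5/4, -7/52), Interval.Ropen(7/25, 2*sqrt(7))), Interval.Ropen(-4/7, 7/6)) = Union(Interval(-4/7, -7/52), Interval.Ropen(7/25, 7/6))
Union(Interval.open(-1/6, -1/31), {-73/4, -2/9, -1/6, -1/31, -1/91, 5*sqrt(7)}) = Union({-73/4, -2/9, -1/91, 5*sqrt(7)}, Interval(-1/6, -1/31))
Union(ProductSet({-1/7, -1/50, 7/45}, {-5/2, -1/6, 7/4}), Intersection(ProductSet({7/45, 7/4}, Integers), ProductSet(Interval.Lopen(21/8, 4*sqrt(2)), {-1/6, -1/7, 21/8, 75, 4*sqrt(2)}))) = ProductSet({-1/7, -1/50, 7/45}, {-5/2, -1/6, 7/4})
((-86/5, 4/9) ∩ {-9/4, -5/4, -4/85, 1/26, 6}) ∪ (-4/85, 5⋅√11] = {-9/4, -5/4} ∪ [-4/85, 5⋅√11]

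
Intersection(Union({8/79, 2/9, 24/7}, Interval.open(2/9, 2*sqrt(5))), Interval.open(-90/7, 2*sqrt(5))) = Union({8/79}, Interval.Ropen(2/9, 2*sqrt(5)))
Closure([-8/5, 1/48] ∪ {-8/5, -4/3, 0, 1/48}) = [-8/5, 1/48]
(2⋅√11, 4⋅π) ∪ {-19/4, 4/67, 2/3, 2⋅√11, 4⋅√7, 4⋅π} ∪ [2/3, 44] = {-19/4, 4/67} ∪ [2/3, 44]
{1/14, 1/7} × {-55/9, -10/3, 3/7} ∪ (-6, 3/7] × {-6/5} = ({1/14, 1/7} × {-55/9, -10/3, 3/7}) ∪ ((-6, 3/7] × {-6/5})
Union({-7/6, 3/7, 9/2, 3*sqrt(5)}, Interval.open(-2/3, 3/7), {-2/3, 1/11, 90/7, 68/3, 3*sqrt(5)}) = Union({-7/6, 9/2, 90/7, 68/3, 3*sqrt(5)}, Interval(-2/3, 3/7))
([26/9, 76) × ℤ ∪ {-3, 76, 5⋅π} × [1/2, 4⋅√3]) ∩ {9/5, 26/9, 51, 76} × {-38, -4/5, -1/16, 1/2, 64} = ({76} × {1/2}) ∪ ({26/9, 51} × {-38, 64})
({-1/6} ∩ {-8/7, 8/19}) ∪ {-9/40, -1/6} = {-9/40, -1/6}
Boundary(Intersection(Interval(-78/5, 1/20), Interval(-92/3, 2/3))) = {-78/5, 1/20}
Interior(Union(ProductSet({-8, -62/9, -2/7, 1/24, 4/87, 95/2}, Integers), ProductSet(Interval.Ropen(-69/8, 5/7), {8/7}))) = EmptySet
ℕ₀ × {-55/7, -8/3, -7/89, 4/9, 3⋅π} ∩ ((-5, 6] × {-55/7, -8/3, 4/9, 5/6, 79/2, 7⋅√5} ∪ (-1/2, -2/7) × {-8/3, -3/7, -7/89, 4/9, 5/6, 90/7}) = {0, 1, …, 6} × {-55/7, -8/3, 4/9}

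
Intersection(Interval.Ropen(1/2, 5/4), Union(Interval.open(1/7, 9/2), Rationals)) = Union(Intersection(Interval.Ropen(1/2, 5/4), Rationals), Interval.Ropen(1/2, 5/4))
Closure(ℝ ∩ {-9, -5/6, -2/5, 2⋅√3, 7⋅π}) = {-9, -5/6, -2/5, 2⋅√3, 7⋅π}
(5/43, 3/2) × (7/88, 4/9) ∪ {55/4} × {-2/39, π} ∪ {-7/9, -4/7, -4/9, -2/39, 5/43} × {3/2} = ({55/4} × {-2/39, π}) ∪ ({-7/9, -4/7, -4/9, -2/39, 5/43} × {3/2}) ∪ ((5/43, 3/2) × (7/88, 4/9))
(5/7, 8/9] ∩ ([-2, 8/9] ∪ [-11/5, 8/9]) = (5/7, 8/9]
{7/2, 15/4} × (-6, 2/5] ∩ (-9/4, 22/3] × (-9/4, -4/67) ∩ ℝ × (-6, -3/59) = {7/2, 15/4} × (-9/4, -4/67)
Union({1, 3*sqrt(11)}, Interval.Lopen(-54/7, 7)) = Union({3*sqrt(11)}, Interval.Lopen(-54/7, 7))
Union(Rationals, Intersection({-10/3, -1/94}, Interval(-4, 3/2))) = Rationals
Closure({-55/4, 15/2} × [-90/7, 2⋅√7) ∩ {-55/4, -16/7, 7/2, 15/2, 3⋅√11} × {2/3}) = {-55/4, 15/2} × {2/3}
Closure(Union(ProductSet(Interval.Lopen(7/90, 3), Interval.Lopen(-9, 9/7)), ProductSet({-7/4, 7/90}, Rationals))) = Union(ProductSet({-7/4, 7/90}, Union(Interval(-oo, oo), Rationals)), ProductSet({7/90, 3}, Interval(-9, 9/7)), ProductSet(Interval(7/90, 3), {-9, 9/7}), ProductSet(Interval.Lopen(7/90, 3), Interval.Lopen(-9, 9/7)))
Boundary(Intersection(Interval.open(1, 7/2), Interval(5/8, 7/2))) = {1, 7/2}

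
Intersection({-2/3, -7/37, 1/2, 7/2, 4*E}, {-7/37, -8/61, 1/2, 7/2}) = {-7/37, 1/2, 7/2}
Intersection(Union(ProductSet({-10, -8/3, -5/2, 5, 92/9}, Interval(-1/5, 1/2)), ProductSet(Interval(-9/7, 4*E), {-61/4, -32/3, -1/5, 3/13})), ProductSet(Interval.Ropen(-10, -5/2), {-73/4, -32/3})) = EmptySet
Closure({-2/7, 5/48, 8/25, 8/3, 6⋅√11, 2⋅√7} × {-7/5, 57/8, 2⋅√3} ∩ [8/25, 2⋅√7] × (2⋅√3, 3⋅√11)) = {8/25, 8/3, 2⋅√7} × {57/8}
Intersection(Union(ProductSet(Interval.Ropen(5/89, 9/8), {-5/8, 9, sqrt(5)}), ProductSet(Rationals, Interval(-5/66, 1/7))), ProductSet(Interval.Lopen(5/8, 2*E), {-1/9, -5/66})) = ProductSet(Intersection(Interval.Lopen(5/8, 2*E), Rationals), {-5/66})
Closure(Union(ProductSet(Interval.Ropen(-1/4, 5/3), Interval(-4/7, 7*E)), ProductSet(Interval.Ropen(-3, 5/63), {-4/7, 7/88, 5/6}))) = Union(ProductSet(Interval(-3, 5/63), {-4/7}), ProductSet(Interval.Ropen(-3, 5/63), {-4/7, 7/88, 5/6}), ProductSet(Interval(-1/4, 5/3), Interval(-4/7, 7*E)))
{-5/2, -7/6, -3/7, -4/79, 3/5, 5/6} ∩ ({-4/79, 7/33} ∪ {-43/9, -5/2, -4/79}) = {-5/2, -4/79}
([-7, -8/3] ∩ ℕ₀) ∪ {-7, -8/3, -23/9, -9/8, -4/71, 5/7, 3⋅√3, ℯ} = {-7, -8/3, -23/9, -9/8, -4/71, 5/7, 3⋅√3, ℯ}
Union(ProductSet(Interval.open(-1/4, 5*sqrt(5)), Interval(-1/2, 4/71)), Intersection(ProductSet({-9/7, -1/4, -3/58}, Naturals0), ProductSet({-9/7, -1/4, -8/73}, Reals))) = Union(ProductSet({-9/7, -1/4}, Naturals0), ProductSet(Interval.open(-1/4, 5*sqrt(5)), Interval(-1/2, 4/71)))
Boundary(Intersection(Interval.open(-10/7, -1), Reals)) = {-10/7, -1}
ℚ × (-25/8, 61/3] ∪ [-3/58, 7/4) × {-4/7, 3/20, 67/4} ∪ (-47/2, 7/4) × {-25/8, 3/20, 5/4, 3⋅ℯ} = (ℚ × (-25/8, 61/3]) ∪ ([-3/58, 7/4) × {-4/7, 3/20, 67/4}) ∪ ((-47/2, 7/4) × {-25/8, 3/20, 5/4, 3⋅ℯ})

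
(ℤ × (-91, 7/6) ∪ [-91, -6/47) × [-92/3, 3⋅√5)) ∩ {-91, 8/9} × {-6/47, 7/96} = {-91} × {-6/47, 7/96}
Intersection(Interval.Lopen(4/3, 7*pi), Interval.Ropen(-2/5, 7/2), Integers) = Range(2, 4, 1)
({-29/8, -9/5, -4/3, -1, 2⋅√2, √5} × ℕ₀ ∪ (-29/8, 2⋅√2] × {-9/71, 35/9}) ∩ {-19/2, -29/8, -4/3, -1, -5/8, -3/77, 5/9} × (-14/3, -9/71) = ∅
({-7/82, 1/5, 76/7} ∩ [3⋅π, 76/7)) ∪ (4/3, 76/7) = (4/3, 76/7)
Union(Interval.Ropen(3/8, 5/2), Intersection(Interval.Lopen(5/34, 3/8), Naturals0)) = Interval.Ropen(3/8, 5/2)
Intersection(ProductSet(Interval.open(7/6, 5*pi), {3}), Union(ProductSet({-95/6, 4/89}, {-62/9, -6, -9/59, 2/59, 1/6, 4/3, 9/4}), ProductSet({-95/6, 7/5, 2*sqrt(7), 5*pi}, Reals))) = ProductSet({7/5, 2*sqrt(7)}, {3})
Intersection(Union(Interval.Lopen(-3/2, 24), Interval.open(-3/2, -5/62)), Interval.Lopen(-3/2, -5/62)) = Interval.Lopen(-3/2, -5/62)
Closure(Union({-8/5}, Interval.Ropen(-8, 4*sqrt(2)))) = Interval(-8, 4*sqrt(2))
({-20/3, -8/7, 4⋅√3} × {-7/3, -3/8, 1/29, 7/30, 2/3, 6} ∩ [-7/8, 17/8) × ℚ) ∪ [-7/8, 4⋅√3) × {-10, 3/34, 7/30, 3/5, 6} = [-7/8, 4⋅√3) × {-10, 3/34, 7/30, 3/5, 6}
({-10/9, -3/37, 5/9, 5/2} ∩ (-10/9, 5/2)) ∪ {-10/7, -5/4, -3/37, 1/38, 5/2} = {-10/7, -5/4, -3/37, 1/38, 5/9, 5/2}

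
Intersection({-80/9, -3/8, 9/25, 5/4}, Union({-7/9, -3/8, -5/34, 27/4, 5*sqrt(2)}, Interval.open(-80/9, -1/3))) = {-3/8}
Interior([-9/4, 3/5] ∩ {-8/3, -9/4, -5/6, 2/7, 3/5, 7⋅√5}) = ∅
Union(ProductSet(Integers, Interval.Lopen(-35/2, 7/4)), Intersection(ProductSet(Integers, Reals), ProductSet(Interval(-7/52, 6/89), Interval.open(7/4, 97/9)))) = Union(ProductSet(Integers, Interval.Lopen(-35/2, 7/4)), ProductSet(Range(0, 1, 1), Interval.open(7/4, 97/9)))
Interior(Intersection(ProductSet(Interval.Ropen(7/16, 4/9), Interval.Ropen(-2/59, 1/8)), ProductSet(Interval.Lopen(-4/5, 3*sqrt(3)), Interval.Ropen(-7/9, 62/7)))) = ProductSet(Interval.open(7/16, 4/9), Interval.open(-2/59, 1/8))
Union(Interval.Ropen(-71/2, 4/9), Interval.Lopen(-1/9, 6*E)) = Interval(-71/2, 6*E)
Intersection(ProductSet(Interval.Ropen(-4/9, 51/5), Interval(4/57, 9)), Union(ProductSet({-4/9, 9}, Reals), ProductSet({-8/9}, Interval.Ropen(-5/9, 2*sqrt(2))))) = ProductSet({-4/9, 9}, Interval(4/57, 9))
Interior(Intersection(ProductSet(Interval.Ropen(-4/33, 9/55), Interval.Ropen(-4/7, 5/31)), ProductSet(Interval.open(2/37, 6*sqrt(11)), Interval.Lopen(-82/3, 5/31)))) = ProductSet(Interval.open(2/37, 9/55), Interval.open(-4/7, 5/31))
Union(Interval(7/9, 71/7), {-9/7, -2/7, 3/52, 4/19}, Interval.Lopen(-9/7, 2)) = Interval(-9/7, 71/7)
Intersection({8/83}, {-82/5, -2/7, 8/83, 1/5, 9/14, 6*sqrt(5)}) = {8/83}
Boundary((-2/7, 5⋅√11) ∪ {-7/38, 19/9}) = {-2/7, 5⋅√11}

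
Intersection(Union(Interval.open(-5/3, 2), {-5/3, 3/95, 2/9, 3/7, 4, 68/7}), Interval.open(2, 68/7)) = {4}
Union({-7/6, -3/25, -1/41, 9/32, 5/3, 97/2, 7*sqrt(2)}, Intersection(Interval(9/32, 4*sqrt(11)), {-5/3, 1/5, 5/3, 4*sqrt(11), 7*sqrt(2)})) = {-7/6, -3/25, -1/41, 9/32, 5/3, 97/2, 4*sqrt(11), 7*sqrt(2)}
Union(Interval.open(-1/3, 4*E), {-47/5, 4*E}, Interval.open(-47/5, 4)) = Interval(-47/5, 4*E)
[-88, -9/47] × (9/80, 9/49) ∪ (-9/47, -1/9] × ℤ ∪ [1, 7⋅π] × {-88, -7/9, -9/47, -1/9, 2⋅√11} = ((-9/47, -1/9] × ℤ) ∪ ([-88, -9/47] × (9/80, 9/49)) ∪ ([1, 7⋅π] × {-88, -7/9, -9/47, -1/9, 2⋅√11})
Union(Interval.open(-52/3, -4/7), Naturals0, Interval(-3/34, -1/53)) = Union(Interval.open(-52/3, -4/7), Interval(-3/34, -1/53), Naturals0)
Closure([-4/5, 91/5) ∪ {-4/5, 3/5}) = [-4/5, 91/5]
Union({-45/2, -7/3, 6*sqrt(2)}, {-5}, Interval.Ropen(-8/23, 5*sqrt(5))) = Union({-45/2, -5, -7/3}, Interval.Ropen(-8/23, 5*sqrt(5)))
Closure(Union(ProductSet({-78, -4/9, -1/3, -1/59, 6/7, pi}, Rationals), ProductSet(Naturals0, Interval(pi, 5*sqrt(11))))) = Union(ProductSet({-78, -4/9, -1/3, -1/59, 6/7, pi}, Reals), ProductSet(Naturals0, Interval(pi, 5*sqrt(11))))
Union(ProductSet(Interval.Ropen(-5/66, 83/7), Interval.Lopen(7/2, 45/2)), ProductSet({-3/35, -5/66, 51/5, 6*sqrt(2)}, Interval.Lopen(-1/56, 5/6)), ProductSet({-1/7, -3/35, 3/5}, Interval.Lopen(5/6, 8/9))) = Union(ProductSet({-1/7, -3/35, 3/5}, Interval.Lopen(5/6, 8/9)), ProductSet({-3/35, -5/66, 51/5, 6*sqrt(2)}, Interval.Lopen(-1/56, 5/6)), ProductSet(Interval.Ropen(-5/66, 83/7), Interval.Lopen(7/2, 45/2)))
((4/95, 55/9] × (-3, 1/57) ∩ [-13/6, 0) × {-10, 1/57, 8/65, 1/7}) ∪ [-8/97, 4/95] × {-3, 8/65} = [-8/97, 4/95] × {-3, 8/65}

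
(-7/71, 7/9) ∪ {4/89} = (-7/71, 7/9)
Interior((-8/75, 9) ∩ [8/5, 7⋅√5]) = (8/5, 9)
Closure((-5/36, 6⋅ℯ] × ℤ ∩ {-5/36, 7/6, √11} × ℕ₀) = {7/6, √11} × ℕ₀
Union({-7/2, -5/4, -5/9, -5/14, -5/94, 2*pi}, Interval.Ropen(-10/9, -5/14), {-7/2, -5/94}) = Union({-7/2, -5/4, -5/94, 2*pi}, Interval(-10/9, -5/14))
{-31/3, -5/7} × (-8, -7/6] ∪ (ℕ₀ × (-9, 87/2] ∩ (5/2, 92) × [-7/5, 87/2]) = ({-31/3, -5/7} × (-8, -7/6]) ∪ ({3, 4, …, 91} × [-7/5, 87/2])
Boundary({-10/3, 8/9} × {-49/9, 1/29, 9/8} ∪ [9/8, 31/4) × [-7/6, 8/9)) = ({-10/3, 8/9} × {-49/9, 1/29, 9/8}) ∪ ({9/8, 31/4} × [-7/6, 8/9]) ∪ ([9/8, 31/4] × {-7/6, 8/9})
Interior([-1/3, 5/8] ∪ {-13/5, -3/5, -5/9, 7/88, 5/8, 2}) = (-1/3, 5/8)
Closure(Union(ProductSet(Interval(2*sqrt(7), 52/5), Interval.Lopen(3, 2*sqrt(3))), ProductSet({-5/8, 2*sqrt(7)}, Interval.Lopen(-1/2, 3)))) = Union(ProductSet({-5/8, 2*sqrt(7)}, Interval(-1/2, 3)), ProductSet(Interval(2*sqrt(7), 52/5), Interval(3, 2*sqrt(3))))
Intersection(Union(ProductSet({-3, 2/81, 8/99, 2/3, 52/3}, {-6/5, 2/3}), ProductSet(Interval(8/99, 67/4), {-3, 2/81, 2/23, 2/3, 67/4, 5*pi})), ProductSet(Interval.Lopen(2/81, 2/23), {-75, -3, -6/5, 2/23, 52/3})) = Union(ProductSet({8/99}, {-6/5}), ProductSet(Interval(8/99, 2/23), {-3, 2/23}))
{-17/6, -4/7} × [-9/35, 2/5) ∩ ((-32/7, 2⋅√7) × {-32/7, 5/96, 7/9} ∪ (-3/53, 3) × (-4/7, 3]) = {-17/6, -4/7} × {5/96}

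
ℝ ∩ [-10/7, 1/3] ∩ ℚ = ℚ ∩ [-10/7, 1/3]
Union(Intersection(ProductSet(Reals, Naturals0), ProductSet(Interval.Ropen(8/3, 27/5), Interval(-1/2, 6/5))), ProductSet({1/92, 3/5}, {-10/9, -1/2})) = Union(ProductSet({1/92, 3/5}, {-10/9, -1/2}), ProductSet(Interval.Ropen(8/3, 27/5), Range(0, 2, 1)))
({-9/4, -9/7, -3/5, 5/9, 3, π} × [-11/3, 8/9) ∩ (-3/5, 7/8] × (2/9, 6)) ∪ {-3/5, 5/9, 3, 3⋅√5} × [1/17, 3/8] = ({5/9} × (2/9, 8/9)) ∪ ({-3/5, 5/9, 3, 3⋅√5} × [1/17, 3/8])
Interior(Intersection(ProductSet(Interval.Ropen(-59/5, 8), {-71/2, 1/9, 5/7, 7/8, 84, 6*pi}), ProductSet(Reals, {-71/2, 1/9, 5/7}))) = EmptySet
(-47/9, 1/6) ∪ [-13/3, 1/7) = (-47/9, 1/6)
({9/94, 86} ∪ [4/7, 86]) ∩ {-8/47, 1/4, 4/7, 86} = {4/7, 86}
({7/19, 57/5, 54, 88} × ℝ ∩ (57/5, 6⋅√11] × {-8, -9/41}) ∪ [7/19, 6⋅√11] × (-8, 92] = [7/19, 6⋅√11] × (-8, 92]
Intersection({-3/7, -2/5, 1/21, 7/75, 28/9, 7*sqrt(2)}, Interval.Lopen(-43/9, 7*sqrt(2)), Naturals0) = EmptySet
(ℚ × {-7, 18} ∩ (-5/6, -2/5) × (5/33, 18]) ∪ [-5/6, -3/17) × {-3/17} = ([-5/6, -3/17) × {-3/17}) ∪ ((ℚ ∩ (-5/6, -2/5)) × {18})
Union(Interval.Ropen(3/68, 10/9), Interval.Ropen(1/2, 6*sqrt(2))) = Interval.Ropen(3/68, 6*sqrt(2))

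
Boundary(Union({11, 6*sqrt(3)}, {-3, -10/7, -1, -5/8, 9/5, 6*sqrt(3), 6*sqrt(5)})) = {-3, -10/7, -1, -5/8, 9/5, 11, 6*sqrt(3), 6*sqrt(5)}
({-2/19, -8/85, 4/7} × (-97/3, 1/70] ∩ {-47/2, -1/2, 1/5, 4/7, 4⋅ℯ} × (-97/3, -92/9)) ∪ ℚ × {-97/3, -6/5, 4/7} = (ℚ × {-97/3, -6/5, 4/7}) ∪ ({4/7} × (-97/3, -92/9))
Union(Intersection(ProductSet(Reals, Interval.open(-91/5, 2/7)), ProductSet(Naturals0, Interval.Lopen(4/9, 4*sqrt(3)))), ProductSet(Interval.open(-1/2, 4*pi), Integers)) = ProductSet(Interval.open(-1/2, 4*pi), Integers)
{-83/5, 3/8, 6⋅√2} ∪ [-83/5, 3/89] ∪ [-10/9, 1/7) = [-83/5, 1/7) ∪ {3/8, 6⋅√2}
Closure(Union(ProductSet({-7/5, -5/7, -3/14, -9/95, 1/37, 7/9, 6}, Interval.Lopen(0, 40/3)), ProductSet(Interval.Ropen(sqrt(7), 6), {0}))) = Union(ProductSet({-7/5, -5/7, -3/14, -9/95, 1/37, 7/9, 6}, Interval(0, 40/3)), ProductSet(Interval(sqrt(7), 6), {0}))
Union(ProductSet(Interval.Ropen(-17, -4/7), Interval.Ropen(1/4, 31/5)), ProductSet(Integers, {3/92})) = Union(ProductSet(Integers, {3/92}), ProductSet(Interval.Ropen(-17, -4/7), Interval.Ropen(1/4, 31/5)))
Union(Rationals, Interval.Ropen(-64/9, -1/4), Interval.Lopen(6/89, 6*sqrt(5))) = Union(Interval(-64/9, -1/4), Interval(6/89, 6*sqrt(5)), Rationals)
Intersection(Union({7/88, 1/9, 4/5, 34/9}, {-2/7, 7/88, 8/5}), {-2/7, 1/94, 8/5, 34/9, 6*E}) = {-2/7, 8/5, 34/9}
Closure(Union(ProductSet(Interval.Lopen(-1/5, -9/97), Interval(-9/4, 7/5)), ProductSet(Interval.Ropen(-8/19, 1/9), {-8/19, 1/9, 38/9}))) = Union(ProductSet(Interval(-8/19, 1/9), {-8/19, 1/9, 38/9}), ProductSet(Interval(-1/5, -9/97), Interval(-9/4, 7/5)))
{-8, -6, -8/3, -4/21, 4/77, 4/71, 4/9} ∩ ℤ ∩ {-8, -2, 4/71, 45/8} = {-8}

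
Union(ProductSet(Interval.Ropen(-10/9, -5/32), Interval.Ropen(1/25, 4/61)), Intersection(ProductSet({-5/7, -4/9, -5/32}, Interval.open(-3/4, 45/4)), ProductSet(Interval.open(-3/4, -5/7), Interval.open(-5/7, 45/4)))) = ProductSet(Interval.Ropen(-10/9, -5/32), Interval.Ropen(1/25, 4/61))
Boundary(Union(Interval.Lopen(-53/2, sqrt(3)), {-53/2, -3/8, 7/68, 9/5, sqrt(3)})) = {-53/2, 9/5, sqrt(3)}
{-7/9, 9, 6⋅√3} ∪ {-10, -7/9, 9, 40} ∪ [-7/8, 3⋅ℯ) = {-10, 9, 40, 6⋅√3} ∪ [-7/8, 3⋅ℯ)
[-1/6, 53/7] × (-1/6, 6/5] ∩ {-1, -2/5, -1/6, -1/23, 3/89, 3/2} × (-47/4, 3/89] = {-1/6, -1/23, 3/89, 3/2} × (-1/6, 3/89]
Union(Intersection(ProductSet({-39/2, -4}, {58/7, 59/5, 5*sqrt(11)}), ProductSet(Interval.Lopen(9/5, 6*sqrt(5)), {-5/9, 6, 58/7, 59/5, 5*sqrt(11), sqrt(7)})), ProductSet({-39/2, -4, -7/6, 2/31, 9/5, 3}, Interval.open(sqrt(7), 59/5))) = ProductSet({-39/2, -4, -7/6, 2/31, 9/5, 3}, Interval.open(sqrt(7), 59/5))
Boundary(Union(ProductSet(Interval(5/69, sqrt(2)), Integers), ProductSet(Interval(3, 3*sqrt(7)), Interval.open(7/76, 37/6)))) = Union(ProductSet({3, 3*sqrt(7)}, Interval(7/76, 37/6)), ProductSet(Interval(5/69, sqrt(2)), Integers), ProductSet(Interval(3, 3*sqrt(7)), {7/76, 37/6}))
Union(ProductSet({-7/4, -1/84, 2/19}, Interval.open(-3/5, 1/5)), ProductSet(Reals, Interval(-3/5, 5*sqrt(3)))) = ProductSet(Reals, Interval(-3/5, 5*sqrt(3)))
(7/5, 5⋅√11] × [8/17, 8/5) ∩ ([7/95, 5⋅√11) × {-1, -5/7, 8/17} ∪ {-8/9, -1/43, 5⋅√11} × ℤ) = ({5⋅√11} × {1}) ∪ ((7/5, 5⋅√11) × {8/17})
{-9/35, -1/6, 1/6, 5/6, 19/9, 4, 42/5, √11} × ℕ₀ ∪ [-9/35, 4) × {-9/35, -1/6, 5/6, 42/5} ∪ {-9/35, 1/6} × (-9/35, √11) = ({-9/35, 1/6} × (-9/35, √11)) ∪ ([-9/35, 4) × {-9/35, -1/6, 5/6, 42/5}) ∪ ({-9/35, -1/6, 1/6, 5/6, 19/9, 4, 42/5, √11} × ℕ₀)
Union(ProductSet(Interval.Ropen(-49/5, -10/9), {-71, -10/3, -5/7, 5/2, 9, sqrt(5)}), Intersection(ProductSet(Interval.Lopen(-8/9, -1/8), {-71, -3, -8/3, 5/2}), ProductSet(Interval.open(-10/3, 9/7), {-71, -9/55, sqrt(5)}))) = Union(ProductSet(Interval.Ropen(-49/5, -10/9), {-71, -10/3, -5/7, 5/2, 9, sqrt(5)}), ProductSet(Interval.Lopen(-8/9, -1/8), {-71}))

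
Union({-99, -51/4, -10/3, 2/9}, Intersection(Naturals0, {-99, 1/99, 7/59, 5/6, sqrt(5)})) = {-99, -51/4, -10/3, 2/9}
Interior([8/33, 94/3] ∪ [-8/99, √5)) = (-8/99, 94/3)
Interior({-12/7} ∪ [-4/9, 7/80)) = (-4/9, 7/80)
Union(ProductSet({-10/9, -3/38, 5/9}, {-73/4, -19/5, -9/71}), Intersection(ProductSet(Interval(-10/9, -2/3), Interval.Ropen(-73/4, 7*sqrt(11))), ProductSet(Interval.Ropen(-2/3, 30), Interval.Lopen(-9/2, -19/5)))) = Union(ProductSet({-2/3}, Interval.Lopen(-9/2, -19/5)), ProductSet({-10/9, -3/38, 5/9}, {-73/4, -19/5, -9/71}))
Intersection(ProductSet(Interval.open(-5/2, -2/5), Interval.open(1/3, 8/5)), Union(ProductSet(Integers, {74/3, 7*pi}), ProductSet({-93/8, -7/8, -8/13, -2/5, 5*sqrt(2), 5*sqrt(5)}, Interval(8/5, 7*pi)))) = EmptySet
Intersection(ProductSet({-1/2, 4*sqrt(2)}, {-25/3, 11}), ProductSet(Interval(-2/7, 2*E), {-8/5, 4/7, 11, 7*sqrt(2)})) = EmptySet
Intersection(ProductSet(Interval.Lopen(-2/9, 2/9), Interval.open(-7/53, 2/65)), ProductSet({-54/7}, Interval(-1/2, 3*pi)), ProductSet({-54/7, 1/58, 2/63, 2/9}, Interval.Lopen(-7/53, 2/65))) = EmptySet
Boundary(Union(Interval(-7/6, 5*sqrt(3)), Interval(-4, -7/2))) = {-4, -7/2, -7/6, 5*sqrt(3)}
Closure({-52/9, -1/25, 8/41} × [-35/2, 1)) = {-52/9, -1/25, 8/41} × [-35/2, 1]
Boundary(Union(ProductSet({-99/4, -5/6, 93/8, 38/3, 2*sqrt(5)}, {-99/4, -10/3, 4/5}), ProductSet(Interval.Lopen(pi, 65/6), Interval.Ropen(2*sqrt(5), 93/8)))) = Union(ProductSet({65/6, pi}, Interval(2*sqrt(5), 93/8)), ProductSet({-99/4, -5/6, 93/8, 38/3, 2*sqrt(5)}, {-99/4, -10/3, 4/5}), ProductSet(Interval(pi, 65/6), {93/8, 2*sqrt(5)}))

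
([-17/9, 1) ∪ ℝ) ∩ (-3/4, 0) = (-3/4, 0)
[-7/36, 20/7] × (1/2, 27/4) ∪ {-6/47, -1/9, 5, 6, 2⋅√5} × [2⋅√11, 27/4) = ([-7/36, 20/7] × (1/2, 27/4)) ∪ ({-6/47, -1/9, 5, 6, 2⋅√5} × [2⋅√11, 27/4))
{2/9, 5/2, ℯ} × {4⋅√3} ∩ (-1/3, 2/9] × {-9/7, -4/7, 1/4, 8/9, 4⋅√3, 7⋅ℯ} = {2/9} × {4⋅√3}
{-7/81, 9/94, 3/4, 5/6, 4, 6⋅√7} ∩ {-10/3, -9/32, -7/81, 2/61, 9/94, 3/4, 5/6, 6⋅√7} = {-7/81, 9/94, 3/4, 5/6, 6⋅√7}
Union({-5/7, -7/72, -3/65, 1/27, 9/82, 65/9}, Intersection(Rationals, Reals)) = Rationals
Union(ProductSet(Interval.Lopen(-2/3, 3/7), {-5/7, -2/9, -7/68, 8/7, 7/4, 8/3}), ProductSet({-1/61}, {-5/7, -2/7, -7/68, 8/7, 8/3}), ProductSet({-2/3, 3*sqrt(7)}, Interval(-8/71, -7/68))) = Union(ProductSet({-1/61}, {-5/7, -2/7, -7/68, 8/7, 8/3}), ProductSet({-2/3, 3*sqrt(7)}, Interval(-8/71, -7/68)), ProductSet(Interval.Lopen(-2/3, 3/7), {-5/7, -2/9, -7/68, 8/7, 7/4, 8/3}))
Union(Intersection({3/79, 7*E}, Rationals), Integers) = Union({3/79}, Integers)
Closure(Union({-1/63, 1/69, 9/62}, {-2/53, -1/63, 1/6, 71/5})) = {-2/53, -1/63, 1/69, 9/62, 1/6, 71/5}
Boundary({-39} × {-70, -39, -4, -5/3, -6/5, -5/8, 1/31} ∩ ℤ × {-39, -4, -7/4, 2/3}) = {-39} × {-39, -4}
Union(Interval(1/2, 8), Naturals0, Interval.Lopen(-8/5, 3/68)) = Union(Interval.Lopen(-8/5, 3/68), Interval(1/2, 8), Naturals0)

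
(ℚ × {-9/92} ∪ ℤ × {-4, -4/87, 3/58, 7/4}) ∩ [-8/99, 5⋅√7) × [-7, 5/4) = ({0, 1, …, 13} × {-4, -4/87, 3/58}) ∪ ((ℚ ∩ [-8/99, 5⋅√7)) × {-9/92})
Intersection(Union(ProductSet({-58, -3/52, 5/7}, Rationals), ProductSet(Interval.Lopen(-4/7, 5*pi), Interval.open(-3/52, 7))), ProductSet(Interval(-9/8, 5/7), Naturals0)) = Union(ProductSet({-3/52, 5/7}, Naturals0), ProductSet(Interval.Lopen(-4/7, 5/7), Range(0, 7, 1)))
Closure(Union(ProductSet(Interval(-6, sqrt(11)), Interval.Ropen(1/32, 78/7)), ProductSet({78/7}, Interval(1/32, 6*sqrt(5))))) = Union(ProductSet({78/7}, Interval(1/32, 6*sqrt(5))), ProductSet(Interval(-6, sqrt(11)), Interval(1/32, 78/7)))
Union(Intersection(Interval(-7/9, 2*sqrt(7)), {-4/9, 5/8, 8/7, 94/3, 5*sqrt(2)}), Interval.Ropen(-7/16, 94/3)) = Union({-4/9}, Interval.Ropen(-7/16, 94/3))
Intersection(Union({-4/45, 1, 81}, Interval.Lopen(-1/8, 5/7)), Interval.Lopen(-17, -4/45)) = Interval.Lopen(-1/8, -4/45)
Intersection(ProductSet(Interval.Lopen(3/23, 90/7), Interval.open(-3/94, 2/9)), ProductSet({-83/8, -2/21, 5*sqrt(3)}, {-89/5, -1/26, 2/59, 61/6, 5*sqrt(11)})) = ProductSet({5*sqrt(3)}, {2/59})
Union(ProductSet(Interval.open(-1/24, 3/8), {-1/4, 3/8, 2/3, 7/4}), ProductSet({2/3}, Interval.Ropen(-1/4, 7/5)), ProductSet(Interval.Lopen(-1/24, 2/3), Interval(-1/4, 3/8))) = Union(ProductSet({2/3}, Interval.Ropen(-1/4, 7/5)), ProductSet(Interval.open(-1/24, 3/8), {-1/4, 3/8, 2/3, 7/4}), ProductSet(Interval.Lopen(-1/24, 2/3), Interval(-1/4, 3/8)))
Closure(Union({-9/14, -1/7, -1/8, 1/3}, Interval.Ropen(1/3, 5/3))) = Union({-9/14, -1/7, -1/8}, Interval(1/3, 5/3))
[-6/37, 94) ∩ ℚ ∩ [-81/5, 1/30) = ℚ ∩ [-6/37, 1/30)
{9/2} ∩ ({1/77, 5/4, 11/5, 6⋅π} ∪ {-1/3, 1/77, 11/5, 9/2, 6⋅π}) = {9/2}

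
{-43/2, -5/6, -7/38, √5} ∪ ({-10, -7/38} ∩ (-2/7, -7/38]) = {-43/2, -5/6, -7/38, √5}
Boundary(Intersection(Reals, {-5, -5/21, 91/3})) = {-5, -5/21, 91/3}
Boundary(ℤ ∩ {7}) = {7}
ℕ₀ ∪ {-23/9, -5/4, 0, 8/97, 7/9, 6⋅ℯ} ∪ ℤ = ℤ ∪ {-23/9, -5/4, 8/97, 7/9, 6⋅ℯ}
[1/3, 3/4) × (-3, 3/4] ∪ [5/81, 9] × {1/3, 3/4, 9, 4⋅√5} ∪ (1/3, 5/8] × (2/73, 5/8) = ([1/3, 3/4) × (-3, 3/4]) ∪ ([5/81, 9] × {1/3, 3/4, 9, 4⋅√5})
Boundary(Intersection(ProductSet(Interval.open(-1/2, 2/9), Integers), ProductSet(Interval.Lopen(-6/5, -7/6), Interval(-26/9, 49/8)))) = EmptySet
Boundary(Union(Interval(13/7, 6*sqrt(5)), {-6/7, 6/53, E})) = {-6/7, 6/53, 13/7, 6*sqrt(5)}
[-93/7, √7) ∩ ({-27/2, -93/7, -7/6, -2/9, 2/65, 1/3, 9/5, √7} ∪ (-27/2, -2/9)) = [-93/7, -2/9] ∪ {2/65, 1/3, 9/5}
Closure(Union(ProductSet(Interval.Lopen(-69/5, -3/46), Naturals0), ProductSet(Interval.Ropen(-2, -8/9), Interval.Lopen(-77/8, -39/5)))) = Union(ProductSet({-2, -8/9}, Interval(-77/8, -39/5)), ProductSet(Interval(-69/5, -3/46), Union(Complement(Naturals0, Interval.open(-77/8, -39/5)), Naturals0)), ProductSet(Interval(-2, -8/9), {-77/8, -39/5}), ProductSet(Interval.Ropen(-2, -8/9), Interval.Lopen(-77/8, -39/5)))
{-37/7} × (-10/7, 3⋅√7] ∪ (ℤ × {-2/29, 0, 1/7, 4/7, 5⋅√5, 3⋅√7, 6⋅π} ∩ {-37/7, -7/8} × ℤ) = {-37/7} × (-10/7, 3⋅√7]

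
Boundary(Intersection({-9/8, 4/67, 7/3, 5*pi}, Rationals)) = {-9/8, 4/67, 7/3}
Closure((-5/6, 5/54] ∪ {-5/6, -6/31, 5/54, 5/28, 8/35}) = [-5/6, 5/54] ∪ {5/28, 8/35}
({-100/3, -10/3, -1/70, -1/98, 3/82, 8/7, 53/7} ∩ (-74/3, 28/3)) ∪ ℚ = ℚ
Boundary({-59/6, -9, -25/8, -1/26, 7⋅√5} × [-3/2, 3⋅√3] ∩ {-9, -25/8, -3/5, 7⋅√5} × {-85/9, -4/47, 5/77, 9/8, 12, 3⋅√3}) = {-9, -25/8, 7⋅√5} × {-4/47, 5/77, 9/8, 3⋅√3}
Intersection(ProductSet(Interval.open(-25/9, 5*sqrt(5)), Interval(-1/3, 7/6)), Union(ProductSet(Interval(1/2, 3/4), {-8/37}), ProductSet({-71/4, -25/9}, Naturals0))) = ProductSet(Interval(1/2, 3/4), {-8/37})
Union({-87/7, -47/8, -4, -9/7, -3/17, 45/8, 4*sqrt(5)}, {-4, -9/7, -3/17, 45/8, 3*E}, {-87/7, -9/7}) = {-87/7, -47/8, -4, -9/7, -3/17, 45/8, 4*sqrt(5), 3*E}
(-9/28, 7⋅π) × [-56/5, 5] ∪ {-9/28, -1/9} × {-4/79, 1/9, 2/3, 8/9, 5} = ({-9/28, -1/9} × {-4/79, 1/9, 2/3, 8/9, 5}) ∪ ((-9/28, 7⋅π) × [-56/5, 5])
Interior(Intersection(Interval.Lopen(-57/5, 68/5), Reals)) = Interval.open(-57/5, 68/5)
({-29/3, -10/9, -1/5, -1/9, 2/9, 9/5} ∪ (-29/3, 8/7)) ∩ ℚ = {9/5} ∪ (ℚ ∩ [-29/3, 8/7))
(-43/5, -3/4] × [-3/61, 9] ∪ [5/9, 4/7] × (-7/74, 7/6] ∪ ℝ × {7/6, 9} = (ℝ × {7/6, 9}) ∪ ((-43/5, -3/4] × [-3/61, 9]) ∪ ([5/9, 4/7] × (-7/74, 7/6])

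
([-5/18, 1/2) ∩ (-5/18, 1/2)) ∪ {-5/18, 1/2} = [-5/18, 1/2]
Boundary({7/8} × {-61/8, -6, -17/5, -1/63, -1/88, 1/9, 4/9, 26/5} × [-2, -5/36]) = {7/8} × {-61/8, -6, -17/5, -1/63, -1/88, 1/9, 4/9, 26/5} × [-2, -5/36]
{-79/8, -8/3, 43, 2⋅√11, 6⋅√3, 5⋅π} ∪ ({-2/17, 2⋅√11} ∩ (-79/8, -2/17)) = {-79/8, -8/3, 43, 2⋅√11, 6⋅√3, 5⋅π}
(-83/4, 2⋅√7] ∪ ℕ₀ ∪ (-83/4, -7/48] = (-83/4, 2⋅√7] ∪ ℕ₀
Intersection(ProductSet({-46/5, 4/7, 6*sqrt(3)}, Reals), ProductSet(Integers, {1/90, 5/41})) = EmptySet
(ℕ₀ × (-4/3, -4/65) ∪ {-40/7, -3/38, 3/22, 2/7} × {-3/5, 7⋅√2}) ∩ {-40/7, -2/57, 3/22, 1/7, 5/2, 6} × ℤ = {6} × {-1}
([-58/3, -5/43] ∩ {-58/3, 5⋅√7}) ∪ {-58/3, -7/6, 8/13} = {-58/3, -7/6, 8/13}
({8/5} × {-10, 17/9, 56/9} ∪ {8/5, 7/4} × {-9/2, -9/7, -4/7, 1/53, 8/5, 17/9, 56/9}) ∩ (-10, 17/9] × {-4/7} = {8/5, 7/4} × {-4/7}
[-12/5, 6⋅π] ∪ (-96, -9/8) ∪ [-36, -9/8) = (-96, 6⋅π]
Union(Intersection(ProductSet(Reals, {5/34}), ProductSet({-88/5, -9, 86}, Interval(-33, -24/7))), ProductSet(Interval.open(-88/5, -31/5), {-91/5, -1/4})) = ProductSet(Interval.open(-88/5, -31/5), {-91/5, -1/4})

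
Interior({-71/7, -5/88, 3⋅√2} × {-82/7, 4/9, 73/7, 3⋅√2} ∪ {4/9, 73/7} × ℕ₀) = ∅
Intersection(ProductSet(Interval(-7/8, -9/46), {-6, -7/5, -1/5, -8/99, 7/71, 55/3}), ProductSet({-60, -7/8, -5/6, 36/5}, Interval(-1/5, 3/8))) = ProductSet({-7/8, -5/6}, {-1/5, -8/99, 7/71})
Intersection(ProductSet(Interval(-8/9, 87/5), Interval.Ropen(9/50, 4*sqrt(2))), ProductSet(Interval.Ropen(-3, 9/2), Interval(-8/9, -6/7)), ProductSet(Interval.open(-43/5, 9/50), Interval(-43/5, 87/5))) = EmptySet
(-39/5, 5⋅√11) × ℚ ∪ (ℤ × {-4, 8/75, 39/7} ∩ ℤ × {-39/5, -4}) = (ℤ × {-4}) ∪ ((-39/5, 5⋅√11) × ℚ)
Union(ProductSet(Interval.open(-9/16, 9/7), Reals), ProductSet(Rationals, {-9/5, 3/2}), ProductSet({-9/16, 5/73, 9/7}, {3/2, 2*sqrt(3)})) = Union(ProductSet({-9/16, 5/73, 9/7}, {3/2, 2*sqrt(3)}), ProductSet(Interval.open(-9/16, 9/7), Reals), ProductSet(Rationals, {-9/5, 3/2}))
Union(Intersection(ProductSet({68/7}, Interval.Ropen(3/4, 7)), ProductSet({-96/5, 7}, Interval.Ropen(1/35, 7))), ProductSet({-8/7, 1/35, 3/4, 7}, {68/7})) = ProductSet({-8/7, 1/35, 3/4, 7}, {68/7})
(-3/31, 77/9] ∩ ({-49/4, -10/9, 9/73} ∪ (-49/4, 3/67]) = (-3/31, 3/67] ∪ {9/73}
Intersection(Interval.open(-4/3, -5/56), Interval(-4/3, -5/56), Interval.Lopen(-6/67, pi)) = Interval.open(-6/67, -5/56)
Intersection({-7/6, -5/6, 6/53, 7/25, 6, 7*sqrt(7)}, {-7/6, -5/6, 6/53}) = {-7/6, -5/6, 6/53}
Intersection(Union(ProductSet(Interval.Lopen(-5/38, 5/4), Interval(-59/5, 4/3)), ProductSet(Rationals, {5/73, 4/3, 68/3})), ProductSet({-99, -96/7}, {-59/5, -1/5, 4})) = EmptySet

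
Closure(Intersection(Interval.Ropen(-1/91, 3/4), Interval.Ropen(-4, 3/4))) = Interval(-1/91, 3/4)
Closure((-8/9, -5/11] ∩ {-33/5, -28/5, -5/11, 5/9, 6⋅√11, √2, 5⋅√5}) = {-5/11}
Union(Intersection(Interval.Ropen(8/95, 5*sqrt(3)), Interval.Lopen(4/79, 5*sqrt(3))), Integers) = Union(Integers, Interval.Ropen(8/95, 5*sqrt(3)))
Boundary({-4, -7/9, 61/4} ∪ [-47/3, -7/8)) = {-47/3, -7/8, -7/9, 61/4}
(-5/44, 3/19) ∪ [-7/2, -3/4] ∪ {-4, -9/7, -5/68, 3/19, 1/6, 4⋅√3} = {-4, 1/6, 4⋅√3} ∪ [-7/2, -3/4] ∪ (-5/44, 3/19]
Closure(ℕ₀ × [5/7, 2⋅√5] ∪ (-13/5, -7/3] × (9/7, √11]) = ({-13/5, -7/3} × [9/7, √11]) ∪ ([-13/5, -7/3] × {9/7, √11}) ∪ ((-13/5, -7/3] × (9/7, √11]) ∪ (ℕ₀ × ([5/7, 9/7] ∪ [√11, 2⋅√5])) ∪ ((ℕ₀ ∪ (ℕ₀ \ (-13/5, -7/3))) × [5/7, 2⋅√5])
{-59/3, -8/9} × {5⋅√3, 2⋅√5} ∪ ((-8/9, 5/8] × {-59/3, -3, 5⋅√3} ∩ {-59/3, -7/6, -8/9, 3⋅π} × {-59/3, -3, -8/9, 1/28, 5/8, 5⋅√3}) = {-59/3, -8/9} × {5⋅√3, 2⋅√5}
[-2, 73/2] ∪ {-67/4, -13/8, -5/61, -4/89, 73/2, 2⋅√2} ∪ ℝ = (-∞, ∞)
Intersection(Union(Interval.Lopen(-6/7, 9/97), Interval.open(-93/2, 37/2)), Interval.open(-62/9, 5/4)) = Interval.open(-62/9, 5/4)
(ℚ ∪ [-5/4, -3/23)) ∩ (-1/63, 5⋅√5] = ℚ ∩ (-1/63, 5⋅√5]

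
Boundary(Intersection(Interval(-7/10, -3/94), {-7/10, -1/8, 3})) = {-7/10, -1/8}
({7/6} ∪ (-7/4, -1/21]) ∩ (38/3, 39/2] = ∅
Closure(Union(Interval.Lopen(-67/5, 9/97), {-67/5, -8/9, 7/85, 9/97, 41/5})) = Union({41/5}, Interval(-67/5, 9/97))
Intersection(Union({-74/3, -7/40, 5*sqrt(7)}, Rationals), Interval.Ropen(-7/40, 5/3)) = Intersection(Interval.Ropen(-7/40, 5/3), Rationals)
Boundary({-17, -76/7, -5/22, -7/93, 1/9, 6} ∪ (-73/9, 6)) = {-17, -76/7, -73/9, 6}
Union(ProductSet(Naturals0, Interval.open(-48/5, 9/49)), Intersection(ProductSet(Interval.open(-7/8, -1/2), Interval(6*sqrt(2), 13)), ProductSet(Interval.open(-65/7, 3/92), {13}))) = Union(ProductSet(Interval.open(-7/8, -1/2), {13}), ProductSet(Naturals0, Interval.open(-48/5, 9/49)))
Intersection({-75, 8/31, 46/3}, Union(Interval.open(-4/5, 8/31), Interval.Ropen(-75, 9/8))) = {-75, 8/31}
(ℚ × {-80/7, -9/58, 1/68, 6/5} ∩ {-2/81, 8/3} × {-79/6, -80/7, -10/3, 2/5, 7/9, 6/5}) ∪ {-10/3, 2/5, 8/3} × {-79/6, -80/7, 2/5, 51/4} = ({-2/81, 8/3} × {-80/7, 6/5}) ∪ ({-10/3, 2/5, 8/3} × {-79/6, -80/7, 2/5, 51/4})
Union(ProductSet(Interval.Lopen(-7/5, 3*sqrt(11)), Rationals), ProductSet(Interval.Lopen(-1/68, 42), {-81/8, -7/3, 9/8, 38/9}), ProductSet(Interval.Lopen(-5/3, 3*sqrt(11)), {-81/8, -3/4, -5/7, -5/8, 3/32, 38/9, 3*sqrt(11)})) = Union(ProductSet(Interval.Lopen(-5/3, 3*sqrt(11)), {-81/8, -3/4, -5/7, -5/8, 3/32, 38/9, 3*sqrt(11)}), ProductSet(Interval.Lopen(-7/5, 3*sqrt(11)), Rationals), ProductSet(Interval.Lopen(-1/68, 42), {-81/8, -7/3, 9/8, 38/9}))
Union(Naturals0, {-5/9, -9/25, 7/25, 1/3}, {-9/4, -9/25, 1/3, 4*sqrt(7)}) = Union({-9/4, -5/9, -9/25, 7/25, 1/3, 4*sqrt(7)}, Naturals0)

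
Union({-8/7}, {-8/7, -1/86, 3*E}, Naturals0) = Union({-8/7, -1/86, 3*E}, Naturals0)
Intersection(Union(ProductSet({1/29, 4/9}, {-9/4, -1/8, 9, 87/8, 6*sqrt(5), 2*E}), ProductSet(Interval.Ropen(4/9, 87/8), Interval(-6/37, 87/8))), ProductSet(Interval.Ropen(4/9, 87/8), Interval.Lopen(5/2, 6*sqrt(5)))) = Union(ProductSet({4/9}, {9, 87/8, 6*sqrt(5), 2*E}), ProductSet(Interval.Ropen(4/9, 87/8), Interval.Lopen(5/2, 87/8)))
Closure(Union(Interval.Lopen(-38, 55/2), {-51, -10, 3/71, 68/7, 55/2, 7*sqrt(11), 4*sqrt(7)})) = Union({-51}, Interval(-38, 55/2))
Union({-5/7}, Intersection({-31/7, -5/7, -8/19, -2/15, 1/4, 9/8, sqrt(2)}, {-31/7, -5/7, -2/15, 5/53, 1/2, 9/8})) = {-31/7, -5/7, -2/15, 9/8}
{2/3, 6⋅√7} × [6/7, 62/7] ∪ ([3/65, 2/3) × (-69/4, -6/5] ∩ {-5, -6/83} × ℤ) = {2/3, 6⋅√7} × [6/7, 62/7]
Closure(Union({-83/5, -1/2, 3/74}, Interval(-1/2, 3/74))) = Union({-83/5}, Interval(-1/2, 3/74))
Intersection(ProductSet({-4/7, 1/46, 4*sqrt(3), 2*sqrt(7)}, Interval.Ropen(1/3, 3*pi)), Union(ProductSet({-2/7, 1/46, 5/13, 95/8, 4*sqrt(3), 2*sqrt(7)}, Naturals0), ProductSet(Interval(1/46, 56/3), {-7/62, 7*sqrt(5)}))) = ProductSet({1/46, 4*sqrt(3), 2*sqrt(7)}, Range(1, 10, 1))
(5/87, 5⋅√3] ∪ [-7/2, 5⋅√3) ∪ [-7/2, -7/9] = [-7/2, 5⋅√3]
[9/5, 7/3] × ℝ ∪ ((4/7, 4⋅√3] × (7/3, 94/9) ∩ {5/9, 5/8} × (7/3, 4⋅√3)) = ([9/5, 7/3] × ℝ) ∪ ({5/8} × (7/3, 4⋅√3))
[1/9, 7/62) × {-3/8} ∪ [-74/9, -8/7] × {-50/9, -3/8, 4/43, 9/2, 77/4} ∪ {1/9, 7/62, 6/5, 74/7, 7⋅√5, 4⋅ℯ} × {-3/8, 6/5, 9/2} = ([1/9, 7/62) × {-3/8}) ∪ ([-74/9, -8/7] × {-50/9, -3/8, 4/43, 9/2, 77/4}) ∪ ({1/9, 7/62, 6/5, 74/7, 7⋅√5, 4⋅ℯ} × {-3/8, 6/5, 9/2})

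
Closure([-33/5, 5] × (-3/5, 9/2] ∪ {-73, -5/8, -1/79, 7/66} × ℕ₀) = ({-73} × ℕ₀) ∪ ([-33/5, 5] × [-3/5, 9/2]) ∪ ({-73, -5/8, -1/79, 7/66} × (ℕ₀ ∪ (ℕ₀ \ (-3/5, 9/2))))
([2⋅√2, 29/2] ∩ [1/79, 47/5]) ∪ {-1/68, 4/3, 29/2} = {-1/68, 4/3, 29/2} ∪ [2⋅√2, 47/5]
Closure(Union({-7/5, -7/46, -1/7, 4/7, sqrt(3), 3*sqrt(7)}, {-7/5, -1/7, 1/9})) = {-7/5, -7/46, -1/7, 1/9, 4/7, sqrt(3), 3*sqrt(7)}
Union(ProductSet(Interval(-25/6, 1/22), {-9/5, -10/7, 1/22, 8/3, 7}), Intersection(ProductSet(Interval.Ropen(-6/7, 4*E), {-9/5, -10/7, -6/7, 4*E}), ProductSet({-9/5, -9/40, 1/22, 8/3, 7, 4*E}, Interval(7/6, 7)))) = ProductSet(Interval(-25/6, 1/22), {-9/5, -10/7, 1/22, 8/3, 7})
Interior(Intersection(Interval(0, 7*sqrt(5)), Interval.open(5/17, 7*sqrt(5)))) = Interval.open(5/17, 7*sqrt(5))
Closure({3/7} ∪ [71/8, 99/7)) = {3/7} ∪ [71/8, 99/7]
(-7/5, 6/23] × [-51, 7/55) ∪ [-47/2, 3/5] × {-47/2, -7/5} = ([-47/2, 3/5] × {-47/2, -7/5}) ∪ ((-7/5, 6/23] × [-51, 7/55))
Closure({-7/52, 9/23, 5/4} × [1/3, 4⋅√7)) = {-7/52, 9/23, 5/4} × [1/3, 4⋅√7]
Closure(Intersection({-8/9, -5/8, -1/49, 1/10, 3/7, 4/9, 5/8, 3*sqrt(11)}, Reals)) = {-8/9, -5/8, -1/49, 1/10, 3/7, 4/9, 5/8, 3*sqrt(11)}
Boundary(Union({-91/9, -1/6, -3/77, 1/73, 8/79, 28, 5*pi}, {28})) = {-91/9, -1/6, -3/77, 1/73, 8/79, 28, 5*pi}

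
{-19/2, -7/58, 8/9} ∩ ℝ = {-19/2, -7/58, 8/9}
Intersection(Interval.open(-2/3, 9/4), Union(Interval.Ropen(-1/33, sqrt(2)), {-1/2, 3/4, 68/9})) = Union({-1/2}, Interval.Ropen(-1/33, sqrt(2)))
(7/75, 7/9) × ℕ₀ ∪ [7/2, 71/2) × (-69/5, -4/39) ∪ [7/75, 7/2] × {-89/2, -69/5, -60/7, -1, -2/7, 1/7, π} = ((7/75, 7/9) × ℕ₀) ∪ ([7/2, 71/2) × (-69/5, -4/39)) ∪ ([7/75, 7/2] × {-89/2, -69/5, -60/7, -1, -2/7, 1/7, π})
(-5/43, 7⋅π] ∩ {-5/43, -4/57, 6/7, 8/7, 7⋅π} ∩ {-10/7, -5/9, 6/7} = {6/7}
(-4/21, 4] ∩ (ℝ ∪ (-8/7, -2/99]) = (-4/21, 4]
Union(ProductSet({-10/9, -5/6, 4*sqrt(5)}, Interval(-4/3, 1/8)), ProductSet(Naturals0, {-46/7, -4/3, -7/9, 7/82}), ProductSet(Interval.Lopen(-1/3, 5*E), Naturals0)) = Union(ProductSet({-10/9, -5/6, 4*sqrt(5)}, Interval(-4/3, 1/8)), ProductSet(Interval.Lopen(-1/3, 5*E), Naturals0), ProductSet(Naturals0, {-46/7, -4/3, -7/9, 7/82}))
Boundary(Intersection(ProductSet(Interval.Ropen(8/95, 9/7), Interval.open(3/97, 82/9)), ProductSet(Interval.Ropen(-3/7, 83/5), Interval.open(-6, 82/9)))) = Union(ProductSet({8/95, 9/7}, Interval(3/97, 82/9)), ProductSet(Interval(8/95, 9/7), {3/97, 82/9}))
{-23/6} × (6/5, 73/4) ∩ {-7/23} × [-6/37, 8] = ∅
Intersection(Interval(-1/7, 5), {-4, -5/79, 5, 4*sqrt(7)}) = {-5/79, 5}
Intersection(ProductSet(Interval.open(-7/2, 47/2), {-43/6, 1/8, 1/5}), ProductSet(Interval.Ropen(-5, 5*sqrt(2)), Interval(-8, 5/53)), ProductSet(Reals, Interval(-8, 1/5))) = ProductSet(Interval.open(-7/2, 5*sqrt(2)), {-43/6})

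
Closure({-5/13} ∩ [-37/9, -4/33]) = {-5/13}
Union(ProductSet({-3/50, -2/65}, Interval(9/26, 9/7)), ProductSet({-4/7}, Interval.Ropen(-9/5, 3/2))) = Union(ProductSet({-4/7}, Interval.Ropen(-9/5, 3/2)), ProductSet({-3/50, -2/65}, Interval(9/26, 9/7)))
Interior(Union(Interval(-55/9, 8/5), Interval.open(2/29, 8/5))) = Interval.open(-55/9, 8/5)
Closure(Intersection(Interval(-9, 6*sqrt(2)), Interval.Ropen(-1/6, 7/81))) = Interval(-1/6, 7/81)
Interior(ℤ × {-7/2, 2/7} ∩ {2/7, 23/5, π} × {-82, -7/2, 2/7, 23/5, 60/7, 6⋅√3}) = ∅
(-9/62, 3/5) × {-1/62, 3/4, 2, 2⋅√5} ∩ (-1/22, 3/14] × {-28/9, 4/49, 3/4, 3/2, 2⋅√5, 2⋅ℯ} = (-1/22, 3/14] × {3/4, 2⋅√5}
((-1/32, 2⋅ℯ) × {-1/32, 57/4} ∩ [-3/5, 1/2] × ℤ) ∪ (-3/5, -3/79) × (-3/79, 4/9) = (-3/5, -3/79) × (-3/79, 4/9)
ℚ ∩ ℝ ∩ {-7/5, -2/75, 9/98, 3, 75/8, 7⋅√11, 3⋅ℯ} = {-7/5, -2/75, 9/98, 3, 75/8}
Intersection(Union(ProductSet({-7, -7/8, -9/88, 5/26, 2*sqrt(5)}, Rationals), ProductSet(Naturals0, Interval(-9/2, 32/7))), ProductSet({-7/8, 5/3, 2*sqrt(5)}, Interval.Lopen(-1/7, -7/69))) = ProductSet({-7/8, 2*sqrt(5)}, Intersection(Interval.Lopen(-1/7, -7/69), Rationals))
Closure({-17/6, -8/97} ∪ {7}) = {-17/6, -8/97, 7}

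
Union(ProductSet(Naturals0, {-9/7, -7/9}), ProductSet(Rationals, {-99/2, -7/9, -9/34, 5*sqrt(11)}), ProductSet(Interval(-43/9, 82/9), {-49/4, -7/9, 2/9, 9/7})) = Union(ProductSet(Interval(-43/9, 82/9), {-49/4, -7/9, 2/9, 9/7}), ProductSet(Naturals0, {-9/7, -7/9}), ProductSet(Rationals, {-99/2, -7/9, -9/34, 5*sqrt(11)}))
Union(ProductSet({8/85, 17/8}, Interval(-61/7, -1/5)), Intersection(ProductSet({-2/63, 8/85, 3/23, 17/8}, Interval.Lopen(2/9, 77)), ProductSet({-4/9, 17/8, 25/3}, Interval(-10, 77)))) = Union(ProductSet({17/8}, Interval.Lopen(2/9, 77)), ProductSet({8/85, 17/8}, Interval(-61/7, -1/5)))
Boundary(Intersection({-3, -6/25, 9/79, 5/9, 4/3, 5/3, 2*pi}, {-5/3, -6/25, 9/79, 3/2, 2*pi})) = {-6/25, 9/79, 2*pi}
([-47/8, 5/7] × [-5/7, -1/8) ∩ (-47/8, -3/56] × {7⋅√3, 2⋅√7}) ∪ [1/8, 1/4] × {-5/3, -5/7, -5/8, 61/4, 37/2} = [1/8, 1/4] × {-5/3, -5/7, -5/8, 61/4, 37/2}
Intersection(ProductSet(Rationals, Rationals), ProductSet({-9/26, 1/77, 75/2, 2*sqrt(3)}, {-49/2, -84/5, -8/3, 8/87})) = ProductSet({-9/26, 1/77, 75/2}, {-49/2, -84/5, -8/3, 8/87})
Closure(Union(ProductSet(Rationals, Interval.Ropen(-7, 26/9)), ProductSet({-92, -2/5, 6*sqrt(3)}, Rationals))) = Union(ProductSet({-92, -2/5, 6*sqrt(3)}, Reals), ProductSet(Reals, Interval(-7, 26/9)))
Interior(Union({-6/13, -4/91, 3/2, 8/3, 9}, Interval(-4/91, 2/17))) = Interval.open(-4/91, 2/17)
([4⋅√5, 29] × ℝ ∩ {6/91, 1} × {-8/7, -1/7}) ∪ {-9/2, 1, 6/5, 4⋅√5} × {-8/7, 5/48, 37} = {-9/2, 1, 6/5, 4⋅√5} × {-8/7, 5/48, 37}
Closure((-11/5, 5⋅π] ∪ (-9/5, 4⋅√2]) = [-11/5, 5⋅π]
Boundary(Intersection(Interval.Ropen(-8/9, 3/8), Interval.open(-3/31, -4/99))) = {-3/31, -4/99}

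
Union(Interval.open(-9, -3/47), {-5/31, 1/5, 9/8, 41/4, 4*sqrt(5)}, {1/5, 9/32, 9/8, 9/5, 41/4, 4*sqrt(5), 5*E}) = Union({1/5, 9/32, 9/8, 9/5, 41/4, 4*sqrt(5), 5*E}, Interval.open(-9, -3/47))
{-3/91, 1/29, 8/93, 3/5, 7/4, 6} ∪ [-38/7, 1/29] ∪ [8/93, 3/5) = [-38/7, 1/29] ∪ [8/93, 3/5] ∪ {7/4, 6}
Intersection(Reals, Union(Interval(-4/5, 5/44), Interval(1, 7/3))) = Union(Interval(-4/5, 5/44), Interval(1, 7/3))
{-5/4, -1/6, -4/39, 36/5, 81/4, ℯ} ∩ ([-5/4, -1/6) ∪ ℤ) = {-5/4}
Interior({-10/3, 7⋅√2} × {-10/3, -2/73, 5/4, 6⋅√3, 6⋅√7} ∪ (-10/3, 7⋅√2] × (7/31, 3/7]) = (-10/3, 7⋅√2) × (7/31, 3/7)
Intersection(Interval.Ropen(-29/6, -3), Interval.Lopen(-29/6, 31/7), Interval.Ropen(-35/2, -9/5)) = Interval.open(-29/6, -3)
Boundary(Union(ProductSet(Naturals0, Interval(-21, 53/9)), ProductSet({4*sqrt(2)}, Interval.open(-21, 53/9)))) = ProductSet(Union({4*sqrt(2)}, Naturals0), Interval(-21, 53/9))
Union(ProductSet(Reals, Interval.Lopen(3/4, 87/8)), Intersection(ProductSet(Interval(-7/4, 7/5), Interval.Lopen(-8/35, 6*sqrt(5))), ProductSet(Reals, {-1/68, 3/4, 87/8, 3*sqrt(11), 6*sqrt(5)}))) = Union(ProductSet(Interval(-7/4, 7/5), {-1/68, 3/4, 87/8, 3*sqrt(11), 6*sqrt(5)}), ProductSet(Reals, Interval.Lopen(3/4, 87/8)))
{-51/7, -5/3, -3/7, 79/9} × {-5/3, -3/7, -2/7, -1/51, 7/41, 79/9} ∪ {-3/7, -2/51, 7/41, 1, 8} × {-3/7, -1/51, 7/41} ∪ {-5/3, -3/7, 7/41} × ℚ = ({-5/3, -3/7, 7/41} × ℚ) ∪ ({-3/7, -2/51, 7/41, 1, 8} × {-3/7, -1/51, 7/41}) ∪ ({-51/7, -5/3, -3/7, 79/9} × {-5/3, -3/7, -2/7, -1/51, 7/41, 79/9})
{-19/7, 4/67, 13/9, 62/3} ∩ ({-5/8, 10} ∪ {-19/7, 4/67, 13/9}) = {-19/7, 4/67, 13/9}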